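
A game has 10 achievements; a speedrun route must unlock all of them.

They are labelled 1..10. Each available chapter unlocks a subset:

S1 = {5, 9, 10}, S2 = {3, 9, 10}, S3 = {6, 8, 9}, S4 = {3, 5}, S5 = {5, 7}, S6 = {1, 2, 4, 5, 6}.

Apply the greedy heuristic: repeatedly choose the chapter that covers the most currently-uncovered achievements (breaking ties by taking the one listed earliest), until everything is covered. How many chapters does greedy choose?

Greedy: pick S6 (covers 5 new) → pick S2 (covers 3 new) → pick S3 (covers 1 new) → pick S5 (covers 1 new). Total picks: 4.

4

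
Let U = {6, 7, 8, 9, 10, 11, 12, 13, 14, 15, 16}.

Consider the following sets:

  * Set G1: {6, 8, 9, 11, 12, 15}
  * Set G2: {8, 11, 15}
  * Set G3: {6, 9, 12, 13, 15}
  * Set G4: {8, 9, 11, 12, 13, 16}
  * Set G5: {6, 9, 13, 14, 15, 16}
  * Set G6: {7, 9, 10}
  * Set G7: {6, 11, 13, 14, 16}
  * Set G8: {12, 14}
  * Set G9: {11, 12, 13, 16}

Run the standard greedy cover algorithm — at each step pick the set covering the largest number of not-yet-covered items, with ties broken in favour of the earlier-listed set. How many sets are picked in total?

Greedy: pick G1 (covers 6 new) → pick G5 (covers 3 new) → pick G6 (covers 2 new). Total picks: 3.

3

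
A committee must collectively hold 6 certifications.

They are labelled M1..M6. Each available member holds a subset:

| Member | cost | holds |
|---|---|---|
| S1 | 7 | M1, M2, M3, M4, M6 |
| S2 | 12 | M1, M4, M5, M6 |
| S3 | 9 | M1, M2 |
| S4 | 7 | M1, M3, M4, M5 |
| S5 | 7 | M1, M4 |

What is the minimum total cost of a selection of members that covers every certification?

14

S1, S4 together cover every certification (S1 ∪ S4 = {M1, M2, M3, M4, M5, M6}); total cost 7 + 7 = 14.
No covering selection has total cost below 14.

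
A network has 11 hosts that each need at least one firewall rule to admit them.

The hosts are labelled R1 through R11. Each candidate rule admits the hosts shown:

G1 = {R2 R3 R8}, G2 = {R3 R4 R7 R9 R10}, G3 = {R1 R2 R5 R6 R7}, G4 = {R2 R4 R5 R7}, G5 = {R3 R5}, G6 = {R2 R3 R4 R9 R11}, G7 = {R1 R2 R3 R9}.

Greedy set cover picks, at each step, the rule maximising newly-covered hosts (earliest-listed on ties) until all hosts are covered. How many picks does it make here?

Greedy: pick G2 (covers 5 new) → pick G3 (covers 4 new) → pick G1 (covers 1 new) → pick G6 (covers 1 new). Total picks: 4.

4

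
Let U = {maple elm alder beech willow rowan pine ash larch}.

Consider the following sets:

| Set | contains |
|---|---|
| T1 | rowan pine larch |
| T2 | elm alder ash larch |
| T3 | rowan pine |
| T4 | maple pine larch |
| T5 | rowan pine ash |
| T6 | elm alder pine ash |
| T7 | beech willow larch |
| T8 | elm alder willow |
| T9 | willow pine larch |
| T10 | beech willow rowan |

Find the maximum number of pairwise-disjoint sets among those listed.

T2, T3 are pairwise disjoint (T2={elm,alder,ash,larch}; T3={rowan,pine}).
Every remaining set overlaps one of these, and no 3 of the listed sets are pairwise disjoint, so 2 is the maximum.

2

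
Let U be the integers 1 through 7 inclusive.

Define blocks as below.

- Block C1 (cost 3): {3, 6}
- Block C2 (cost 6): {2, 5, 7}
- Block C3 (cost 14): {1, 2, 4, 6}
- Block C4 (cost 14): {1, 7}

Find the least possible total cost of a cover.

C1, C2, C3 together cover every point (C1 ∪ C2 ∪ C3 = {1, 2, 3, 4, 5, 6, 7}); total cost 3 + 6 + 14 = 23.
No covering selection has total cost below 23.

23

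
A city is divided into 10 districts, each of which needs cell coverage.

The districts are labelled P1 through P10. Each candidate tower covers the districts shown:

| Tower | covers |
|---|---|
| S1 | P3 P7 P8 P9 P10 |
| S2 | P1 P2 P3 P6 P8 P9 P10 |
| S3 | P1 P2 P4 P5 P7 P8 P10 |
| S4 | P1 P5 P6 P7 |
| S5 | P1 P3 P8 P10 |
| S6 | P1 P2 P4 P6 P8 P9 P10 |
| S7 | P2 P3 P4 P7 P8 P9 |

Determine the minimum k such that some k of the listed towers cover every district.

S2 and S3 together: S2 ∪ S3 = {P1, P2, P3, P4, P5, P6, P7, P8, P9, P10} — every district is covered.
No single tower has all 10 districts (the largest, S2, has 7), so 2 is optimal.

2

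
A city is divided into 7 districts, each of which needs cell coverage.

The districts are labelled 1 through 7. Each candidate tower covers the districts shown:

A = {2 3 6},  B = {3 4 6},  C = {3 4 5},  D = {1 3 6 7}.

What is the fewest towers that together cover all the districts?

A and C and D together: A ∪ C ∪ D = {1, 2, 3, 4, 5, 6, 7} — every district is covered.
Only D contains 1, so D is forced; the remaining 3 districts need at least 2 more towers (each remaining tower adds at most 2) — so at least 3 towers are needed, and 3 is optimal.

3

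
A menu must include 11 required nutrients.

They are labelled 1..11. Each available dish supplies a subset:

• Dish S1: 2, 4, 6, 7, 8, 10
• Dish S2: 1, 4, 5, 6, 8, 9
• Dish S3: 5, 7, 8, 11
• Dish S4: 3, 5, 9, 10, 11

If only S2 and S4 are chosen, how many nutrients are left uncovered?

2

Union of S2, S4 = {1, 3, 4, 5, 6, 8, 9, 10, 11}.
Not covered: 2, 7 — 2 nutrients.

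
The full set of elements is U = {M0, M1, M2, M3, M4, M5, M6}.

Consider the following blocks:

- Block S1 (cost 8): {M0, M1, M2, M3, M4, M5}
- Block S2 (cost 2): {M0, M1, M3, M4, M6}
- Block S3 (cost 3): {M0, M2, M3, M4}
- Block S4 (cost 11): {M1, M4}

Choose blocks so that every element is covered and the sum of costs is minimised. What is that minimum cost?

10

S1, S2 together cover every element (S1 ∪ S2 = {M0, M1, M2, M3, M4, M5, M6}); total cost 8 + 2 = 10.
The greedy pick S2, S3, S1 costs 13; no covering selection beats 10.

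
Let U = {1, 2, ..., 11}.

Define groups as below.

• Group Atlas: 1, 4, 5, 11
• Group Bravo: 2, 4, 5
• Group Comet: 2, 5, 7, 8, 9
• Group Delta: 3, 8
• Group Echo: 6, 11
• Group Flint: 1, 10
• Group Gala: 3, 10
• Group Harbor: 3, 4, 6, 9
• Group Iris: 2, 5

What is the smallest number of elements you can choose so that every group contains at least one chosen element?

4

The 4 elements {1, 2, 3, 11} hit every group.
The groups Bravo, Delta, Echo, Flint are pairwise disjoint, so any hitting set needs a separate element for each — at least 4. Hence 4 is optimal.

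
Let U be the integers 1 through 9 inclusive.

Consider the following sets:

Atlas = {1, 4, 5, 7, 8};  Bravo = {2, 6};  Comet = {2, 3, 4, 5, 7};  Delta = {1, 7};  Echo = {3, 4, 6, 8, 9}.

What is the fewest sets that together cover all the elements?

Atlas and Comet and Echo together: Atlas ∪ Comet ∪ Echo = {1, 2, 3, 4, 5, 6, 7, 8, 9} — every element is covered.
Only Echo contains 9, so Echo is forced; the remaining 4 elements need at least 2 more sets (each remaining set adds at most 3) — so at least 3 sets are needed, and 3 is optimal.

3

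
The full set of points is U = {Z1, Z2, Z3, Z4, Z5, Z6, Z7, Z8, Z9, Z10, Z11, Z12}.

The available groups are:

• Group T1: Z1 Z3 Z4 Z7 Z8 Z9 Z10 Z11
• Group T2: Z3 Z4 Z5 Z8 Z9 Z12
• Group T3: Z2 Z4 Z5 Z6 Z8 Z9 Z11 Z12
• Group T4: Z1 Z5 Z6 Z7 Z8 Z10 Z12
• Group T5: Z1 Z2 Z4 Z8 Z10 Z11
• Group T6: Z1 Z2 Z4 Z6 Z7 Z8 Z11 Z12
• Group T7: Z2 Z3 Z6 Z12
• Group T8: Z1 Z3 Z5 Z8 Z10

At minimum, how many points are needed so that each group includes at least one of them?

2

Take H = {Z10, Z12}. Each listed group contains at least one of these, so H is a hitting set of size 2.
No single point lies in every group, so at least 2 are needed and 2 is optimal.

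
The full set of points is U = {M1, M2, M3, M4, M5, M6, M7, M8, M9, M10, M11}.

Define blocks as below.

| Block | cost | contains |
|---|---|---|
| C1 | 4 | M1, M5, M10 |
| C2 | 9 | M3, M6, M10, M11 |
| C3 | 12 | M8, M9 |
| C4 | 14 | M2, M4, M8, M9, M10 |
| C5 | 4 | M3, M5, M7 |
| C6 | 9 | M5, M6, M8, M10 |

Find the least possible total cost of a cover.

C1, C2, C4, C5 together cover every point (C1 ∪ C2 ∪ C4 ∪ C5 = {M1, M2, M3, M4, M5, M6, M7, M8, M9, M10, M11}); total cost 4 + 9 + 14 + 4 = 31.
No covering selection has total cost below 31.

31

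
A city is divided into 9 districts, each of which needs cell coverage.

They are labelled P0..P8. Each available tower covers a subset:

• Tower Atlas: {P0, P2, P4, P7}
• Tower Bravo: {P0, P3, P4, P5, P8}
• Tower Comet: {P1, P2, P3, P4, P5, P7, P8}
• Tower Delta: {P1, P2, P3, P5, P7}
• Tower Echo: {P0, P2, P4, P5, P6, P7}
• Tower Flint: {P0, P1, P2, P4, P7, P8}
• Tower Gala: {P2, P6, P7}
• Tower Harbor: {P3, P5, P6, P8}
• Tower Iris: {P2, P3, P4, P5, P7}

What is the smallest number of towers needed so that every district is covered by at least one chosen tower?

Take {Comet, Echo}. Their union is {P0, P1, P2, P3, P4, P5, P6, P7, P8}, which is all 9 districts.
No single tower has all 9 districts (the largest, Comet, has 7), so 2 is optimal.

2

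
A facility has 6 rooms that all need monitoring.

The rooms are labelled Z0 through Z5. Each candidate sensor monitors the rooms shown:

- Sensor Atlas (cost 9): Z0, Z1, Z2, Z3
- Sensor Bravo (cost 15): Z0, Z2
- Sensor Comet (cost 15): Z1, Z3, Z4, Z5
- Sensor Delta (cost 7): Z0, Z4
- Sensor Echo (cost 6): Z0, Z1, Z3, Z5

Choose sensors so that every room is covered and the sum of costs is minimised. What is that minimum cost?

22

Atlas, Delta, Echo together cover every room (Atlas ∪ Delta ∪ Echo = {Z0, Z1, Z2, Z3, Z4, Z5}); total cost 9 + 7 + 6 = 22.
No covering selection has total cost below 22.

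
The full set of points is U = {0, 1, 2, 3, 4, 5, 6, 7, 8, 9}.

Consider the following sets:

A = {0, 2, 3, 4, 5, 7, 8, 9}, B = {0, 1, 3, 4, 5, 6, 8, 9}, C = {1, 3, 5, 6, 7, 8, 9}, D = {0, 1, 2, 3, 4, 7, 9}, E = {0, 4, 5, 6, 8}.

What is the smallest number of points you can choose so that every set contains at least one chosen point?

2

The 2 points {5, 9} hit every set.
No single point lies in every set, so at least 2 are needed and 2 is optimal.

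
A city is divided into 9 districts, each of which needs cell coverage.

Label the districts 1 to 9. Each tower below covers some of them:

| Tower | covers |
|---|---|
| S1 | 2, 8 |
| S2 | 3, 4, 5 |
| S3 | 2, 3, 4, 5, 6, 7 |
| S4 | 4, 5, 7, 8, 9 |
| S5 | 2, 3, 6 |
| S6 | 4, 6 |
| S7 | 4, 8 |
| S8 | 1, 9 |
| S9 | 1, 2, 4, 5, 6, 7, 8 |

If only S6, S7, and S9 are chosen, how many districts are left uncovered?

Union of S6, S7, S9 = {1, 2, 4, 5, 6, 7, 8}.
Not covered: 3, 9 — 2 districts.

2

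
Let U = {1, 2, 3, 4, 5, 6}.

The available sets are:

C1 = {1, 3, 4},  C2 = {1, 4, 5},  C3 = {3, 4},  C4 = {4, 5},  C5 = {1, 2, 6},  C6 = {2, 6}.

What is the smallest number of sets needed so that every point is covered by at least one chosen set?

3

Take {C2, C3, C5}. Their union is {1, 2, 3, 4, 5, 6}, which is all 6 points.
No 2 of the 6 sets cover everything (all 15 combinations miss at least one point), so 3 is optimal.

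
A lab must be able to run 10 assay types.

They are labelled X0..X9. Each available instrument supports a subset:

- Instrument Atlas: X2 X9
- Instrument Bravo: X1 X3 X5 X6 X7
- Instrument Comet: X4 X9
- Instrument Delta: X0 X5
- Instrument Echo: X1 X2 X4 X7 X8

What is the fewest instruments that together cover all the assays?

4

Take {Atlas, Bravo, Delta, Echo}. Their union is {X0, X1, X2, X3, X4, X5, X6, X7, X8, X9}, which is all 10 assays.
No 3 of the 5 instruments cover everything (all 10 combinations miss at least one assay), so 4 is optimal.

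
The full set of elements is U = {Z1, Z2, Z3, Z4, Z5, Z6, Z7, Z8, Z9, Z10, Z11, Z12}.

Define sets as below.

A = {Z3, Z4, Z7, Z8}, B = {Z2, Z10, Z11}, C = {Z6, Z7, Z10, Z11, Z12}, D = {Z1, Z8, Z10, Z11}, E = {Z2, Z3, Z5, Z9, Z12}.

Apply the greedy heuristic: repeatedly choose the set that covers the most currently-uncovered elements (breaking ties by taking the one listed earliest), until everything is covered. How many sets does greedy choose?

Greedy: pick C (covers 5 new) → pick E (covers 4 new) → pick A (covers 2 new) → pick D (covers 1 new). Total picks: 4.

4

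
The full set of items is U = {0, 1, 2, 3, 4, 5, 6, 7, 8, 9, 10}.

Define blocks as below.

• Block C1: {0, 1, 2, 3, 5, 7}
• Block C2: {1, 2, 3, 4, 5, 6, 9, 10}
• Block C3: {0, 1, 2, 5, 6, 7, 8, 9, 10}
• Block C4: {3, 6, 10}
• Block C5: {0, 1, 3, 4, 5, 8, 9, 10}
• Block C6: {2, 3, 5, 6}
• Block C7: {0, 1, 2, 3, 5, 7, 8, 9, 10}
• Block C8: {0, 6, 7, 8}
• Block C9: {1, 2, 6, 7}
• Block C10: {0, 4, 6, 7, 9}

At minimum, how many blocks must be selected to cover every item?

Take {C7, C10}. Their union is {0, 1, 2, 3, 4, 5, 6, 7, 8, 9, 10}, which is all 11 items.
No single block has all 11 items (the largest, C3, has 9), so 2 is optimal.

2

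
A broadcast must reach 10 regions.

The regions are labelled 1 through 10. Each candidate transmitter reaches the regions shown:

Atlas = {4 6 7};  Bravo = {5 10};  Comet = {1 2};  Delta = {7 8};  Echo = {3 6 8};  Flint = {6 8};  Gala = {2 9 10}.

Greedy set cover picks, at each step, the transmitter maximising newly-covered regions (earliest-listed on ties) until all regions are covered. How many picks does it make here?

Greedy: pick Atlas (covers 3 new) → pick Gala (covers 3 new) → pick Echo (covers 2 new) → pick Bravo (covers 1 new) → pick Comet (covers 1 new). Total picks: 5.

5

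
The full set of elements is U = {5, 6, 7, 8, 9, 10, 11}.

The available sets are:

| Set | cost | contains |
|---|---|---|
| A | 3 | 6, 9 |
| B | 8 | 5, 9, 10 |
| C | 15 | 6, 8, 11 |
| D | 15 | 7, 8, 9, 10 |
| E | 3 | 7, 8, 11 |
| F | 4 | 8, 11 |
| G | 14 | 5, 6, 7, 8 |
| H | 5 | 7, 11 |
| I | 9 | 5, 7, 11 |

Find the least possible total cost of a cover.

A, B, E together cover every element (A ∪ B ∪ E = {5, 6, 7, 8, 9, 10, 11}); total cost 3 + 8 + 3 = 14.
No covering selection has total cost below 14.

14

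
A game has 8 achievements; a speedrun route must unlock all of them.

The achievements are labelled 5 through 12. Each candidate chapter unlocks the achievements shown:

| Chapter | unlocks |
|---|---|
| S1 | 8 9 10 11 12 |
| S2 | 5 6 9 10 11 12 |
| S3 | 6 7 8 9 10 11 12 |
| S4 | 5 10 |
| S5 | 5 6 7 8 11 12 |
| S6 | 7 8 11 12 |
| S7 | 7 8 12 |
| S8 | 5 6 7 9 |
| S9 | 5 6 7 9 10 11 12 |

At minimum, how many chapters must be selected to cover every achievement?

S2 and S3 together: S2 ∪ S3 = {5, 6, 7, 8, 9, 10, 11, 12} — every achievement is covered.
No single chapter has all 8 achievements (the largest, S3, has 7), so 2 is optimal.

2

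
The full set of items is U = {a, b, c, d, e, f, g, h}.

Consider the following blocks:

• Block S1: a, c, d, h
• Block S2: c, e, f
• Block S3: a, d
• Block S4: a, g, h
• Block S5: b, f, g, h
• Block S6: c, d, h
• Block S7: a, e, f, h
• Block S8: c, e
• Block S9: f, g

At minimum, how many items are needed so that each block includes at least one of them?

3

Take T = {a, c, g}. Each listed block contains at least one of these, so T is a hitting set of size 3.
The blocks S3, S8, S9 are pairwise disjoint, so any hitting set needs a separate item for each — at least 3. Hence 3 is optimal.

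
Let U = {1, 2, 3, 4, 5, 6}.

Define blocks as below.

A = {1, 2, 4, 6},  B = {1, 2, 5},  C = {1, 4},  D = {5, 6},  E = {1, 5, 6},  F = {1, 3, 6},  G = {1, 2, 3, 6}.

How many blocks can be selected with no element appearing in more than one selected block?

2

C, D are pairwise disjoint (C={1,4}; D={5,6}).
Every remaining block overlaps one of these, and no 3 of the listed blocks are pairwise disjoint, so 2 is the maximum.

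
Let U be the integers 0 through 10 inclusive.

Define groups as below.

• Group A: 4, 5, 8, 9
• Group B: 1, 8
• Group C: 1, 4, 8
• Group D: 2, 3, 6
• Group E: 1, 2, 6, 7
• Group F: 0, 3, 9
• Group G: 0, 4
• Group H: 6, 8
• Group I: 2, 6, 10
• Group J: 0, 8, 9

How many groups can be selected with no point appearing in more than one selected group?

B, G, I are pairwise disjoint (B={1,8}; G={0,4}; I={2,6,10}).
Every remaining group overlaps one of these, and no 4 of the listed groups are pairwise disjoint, so 3 is the maximum.

3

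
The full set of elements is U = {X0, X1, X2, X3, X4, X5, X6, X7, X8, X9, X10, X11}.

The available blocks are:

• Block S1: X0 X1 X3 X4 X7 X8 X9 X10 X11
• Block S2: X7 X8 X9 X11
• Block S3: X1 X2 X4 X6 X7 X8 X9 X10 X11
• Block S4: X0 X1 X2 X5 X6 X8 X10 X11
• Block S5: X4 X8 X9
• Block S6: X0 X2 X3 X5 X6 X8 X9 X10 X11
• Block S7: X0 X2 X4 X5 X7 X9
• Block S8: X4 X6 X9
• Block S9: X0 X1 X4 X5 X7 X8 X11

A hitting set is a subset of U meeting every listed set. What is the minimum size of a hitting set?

The 2 elements {X0, X9} hit every block.
No single element lies in every block, so at least 2 are needed and 2 is optimal.

2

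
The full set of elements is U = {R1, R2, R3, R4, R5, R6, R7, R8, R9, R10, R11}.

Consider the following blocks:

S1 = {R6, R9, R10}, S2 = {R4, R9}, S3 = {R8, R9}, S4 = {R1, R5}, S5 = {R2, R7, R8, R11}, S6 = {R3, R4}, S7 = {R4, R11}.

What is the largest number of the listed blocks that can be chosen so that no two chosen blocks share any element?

S1, S4, S5, S6 are pairwise disjoint (S1={R6,R9,R10}; S4={R1,R5}; S5={R2,R7,R8,R11}; S6={R3,R4}).
Every remaining block overlaps one of these, and no 5 of the listed blocks are pairwise disjoint, so 4 is the maximum.

4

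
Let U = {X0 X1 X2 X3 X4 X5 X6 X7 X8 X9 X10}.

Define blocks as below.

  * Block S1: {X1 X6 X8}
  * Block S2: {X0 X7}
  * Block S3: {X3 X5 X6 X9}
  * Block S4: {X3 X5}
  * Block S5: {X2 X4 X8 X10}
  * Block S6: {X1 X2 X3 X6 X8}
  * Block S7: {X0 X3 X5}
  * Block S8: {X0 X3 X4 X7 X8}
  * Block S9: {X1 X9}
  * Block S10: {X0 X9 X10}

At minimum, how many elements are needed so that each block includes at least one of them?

H = {X0, X1, X5, X8} meets every block (each contains at least one member of H), and |H| = 4.
The blocks S2, S4, S5, S9 are pairwise disjoint, so any hitting set needs a separate element for each — at least 4. Hence 4 is optimal.

4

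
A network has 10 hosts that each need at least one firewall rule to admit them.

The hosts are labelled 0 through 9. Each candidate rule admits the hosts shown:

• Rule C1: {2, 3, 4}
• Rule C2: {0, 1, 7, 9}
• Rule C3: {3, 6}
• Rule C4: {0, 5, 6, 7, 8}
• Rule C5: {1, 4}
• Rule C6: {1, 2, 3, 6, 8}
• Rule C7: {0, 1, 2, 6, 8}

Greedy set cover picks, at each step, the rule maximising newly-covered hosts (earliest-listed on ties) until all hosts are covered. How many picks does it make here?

3

Greedy: pick C4 (covers 5 new) → pick C1 (covers 3 new) → pick C2 (covers 2 new). Total picks: 3.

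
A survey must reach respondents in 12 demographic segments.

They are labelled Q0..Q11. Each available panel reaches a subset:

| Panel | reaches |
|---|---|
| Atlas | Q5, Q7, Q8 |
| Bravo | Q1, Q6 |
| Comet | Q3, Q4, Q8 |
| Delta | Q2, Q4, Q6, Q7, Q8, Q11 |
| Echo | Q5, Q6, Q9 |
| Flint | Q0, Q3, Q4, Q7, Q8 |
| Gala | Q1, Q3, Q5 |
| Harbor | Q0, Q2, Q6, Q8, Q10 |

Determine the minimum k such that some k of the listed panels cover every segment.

4

Delta and Echo and Gala and Harbor together: Delta ∪ Echo ∪ Gala ∪ Harbor = {Q0, Q1, Q2, Q3, Q4, Q5, Q6, Q7, Q8, Q9, Q10, Q11} — every segment is covered.
Only Harbor contains Q10, so Harbor is forced; the remaining 7 segments need at least 3 more panels (each remaining panel adds at most 3) — so at least 4 panels are needed, and 4 is optimal.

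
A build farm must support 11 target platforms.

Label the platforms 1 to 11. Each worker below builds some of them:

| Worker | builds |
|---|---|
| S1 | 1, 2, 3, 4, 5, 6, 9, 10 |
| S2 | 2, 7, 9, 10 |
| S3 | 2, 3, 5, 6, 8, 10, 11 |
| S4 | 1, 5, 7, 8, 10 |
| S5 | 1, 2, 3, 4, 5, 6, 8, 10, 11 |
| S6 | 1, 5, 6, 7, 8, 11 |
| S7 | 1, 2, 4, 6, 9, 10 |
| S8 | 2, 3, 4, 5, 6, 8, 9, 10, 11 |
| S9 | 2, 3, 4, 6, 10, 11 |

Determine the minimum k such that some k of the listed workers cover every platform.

2

S1 and S6 together: S1 ∪ S6 = {1, 2, 3, 4, 5, 6, 7, 8, 9, 10, 11} — every platform is covered.
No single worker has all 11 platforms (the largest, S5, has 9), so 2 is optimal.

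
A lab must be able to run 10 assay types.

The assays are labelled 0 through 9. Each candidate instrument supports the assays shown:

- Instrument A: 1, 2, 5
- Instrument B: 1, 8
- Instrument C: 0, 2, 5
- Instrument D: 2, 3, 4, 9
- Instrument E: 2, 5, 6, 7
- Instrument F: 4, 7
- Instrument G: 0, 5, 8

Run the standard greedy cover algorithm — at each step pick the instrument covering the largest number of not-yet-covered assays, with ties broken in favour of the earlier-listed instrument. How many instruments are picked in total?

Greedy: pick D (covers 4 new) → pick E (covers 3 new) → pick B (covers 2 new) → pick C (covers 1 new). Total picks: 4.

4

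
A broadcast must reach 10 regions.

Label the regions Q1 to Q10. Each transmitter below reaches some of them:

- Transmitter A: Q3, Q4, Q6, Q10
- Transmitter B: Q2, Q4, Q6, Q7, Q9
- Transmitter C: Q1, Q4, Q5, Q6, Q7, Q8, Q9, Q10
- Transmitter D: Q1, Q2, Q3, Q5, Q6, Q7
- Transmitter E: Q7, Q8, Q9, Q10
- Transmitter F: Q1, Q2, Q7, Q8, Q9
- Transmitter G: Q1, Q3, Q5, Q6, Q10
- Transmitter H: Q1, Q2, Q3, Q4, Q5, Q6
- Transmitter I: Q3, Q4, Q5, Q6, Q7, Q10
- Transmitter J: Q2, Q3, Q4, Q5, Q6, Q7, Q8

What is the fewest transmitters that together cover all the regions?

Take {F, I}. Their union is {Q1, Q2, Q3, Q4, Q5, Q6, Q7, Q8, Q9, Q10}, which is all 10 regions.
No single transmitter has all 10 regions (the largest, C, has 8), so 2 is optimal.

2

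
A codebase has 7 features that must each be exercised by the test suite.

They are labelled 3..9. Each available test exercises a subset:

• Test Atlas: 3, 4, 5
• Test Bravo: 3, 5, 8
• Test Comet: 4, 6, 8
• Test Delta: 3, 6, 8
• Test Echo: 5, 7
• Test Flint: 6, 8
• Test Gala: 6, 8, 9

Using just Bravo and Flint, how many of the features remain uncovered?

Union of Bravo, Flint = {3, 5, 6, 8}.
Not covered: 4, 7, 9 — 3 features.

3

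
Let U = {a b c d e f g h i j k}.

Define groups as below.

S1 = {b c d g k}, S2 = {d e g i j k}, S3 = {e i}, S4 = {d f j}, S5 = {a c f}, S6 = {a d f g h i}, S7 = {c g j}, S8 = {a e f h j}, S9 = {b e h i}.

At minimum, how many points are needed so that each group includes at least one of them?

3

Take T = {e, f, g}. Each listed group contains at least one of these, so T is a hitting set of size 3.
No choice of 2 points meets every group, so 3 is the minimum.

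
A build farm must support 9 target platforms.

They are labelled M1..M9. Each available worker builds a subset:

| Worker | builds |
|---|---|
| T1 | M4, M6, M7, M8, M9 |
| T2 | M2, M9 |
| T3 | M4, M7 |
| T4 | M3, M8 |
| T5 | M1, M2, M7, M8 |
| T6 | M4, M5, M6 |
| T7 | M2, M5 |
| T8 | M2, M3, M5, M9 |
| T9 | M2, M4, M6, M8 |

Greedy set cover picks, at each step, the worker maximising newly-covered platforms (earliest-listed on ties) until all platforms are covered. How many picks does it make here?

3

Greedy: pick T1 (covers 5 new) → pick T8 (covers 3 new) → pick T5 (covers 1 new). Total picks: 3.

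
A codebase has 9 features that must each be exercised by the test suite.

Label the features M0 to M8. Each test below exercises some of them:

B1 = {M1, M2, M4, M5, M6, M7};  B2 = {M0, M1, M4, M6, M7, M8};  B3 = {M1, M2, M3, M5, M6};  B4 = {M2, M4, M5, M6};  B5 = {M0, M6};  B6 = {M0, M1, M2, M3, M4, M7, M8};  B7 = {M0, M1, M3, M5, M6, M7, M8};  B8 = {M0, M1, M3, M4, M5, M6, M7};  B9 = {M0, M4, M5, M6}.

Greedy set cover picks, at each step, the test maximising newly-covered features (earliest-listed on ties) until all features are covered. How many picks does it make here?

2

Greedy: pick B6 (covers 7 new) → pick B1 (covers 2 new). Total picks: 2.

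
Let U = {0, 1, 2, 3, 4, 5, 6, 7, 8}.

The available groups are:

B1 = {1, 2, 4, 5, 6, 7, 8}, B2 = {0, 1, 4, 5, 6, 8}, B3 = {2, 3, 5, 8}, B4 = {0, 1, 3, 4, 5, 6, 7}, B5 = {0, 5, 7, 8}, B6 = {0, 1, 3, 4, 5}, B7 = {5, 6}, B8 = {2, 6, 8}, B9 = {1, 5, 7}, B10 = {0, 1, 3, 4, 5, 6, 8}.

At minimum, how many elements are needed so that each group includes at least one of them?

H = {5, 6} meets every group (each contains at least one member of H), and |H| = 2.
The groups B6, B8 are pairwise disjoint, so any hitting set needs a separate element for each — at least 2. Hence 2 is optimal.

2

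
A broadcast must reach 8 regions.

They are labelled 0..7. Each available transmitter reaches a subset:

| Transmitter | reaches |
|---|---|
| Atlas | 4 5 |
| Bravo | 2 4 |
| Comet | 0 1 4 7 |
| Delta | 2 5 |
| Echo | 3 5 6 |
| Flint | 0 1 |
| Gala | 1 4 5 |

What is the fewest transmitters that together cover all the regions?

3

Bravo and Comet and Echo together: Bravo ∪ Comet ∪ Echo = {0, 1, 2, 3, 4, 5, 6, 7} — every region is covered.
Only Echo contains 3, so Echo is forced; the remaining 5 regions need at least 2 more transmitters (each remaining transmitter adds at most 4) — so at least 3 transmitters are needed, and 3 is optimal.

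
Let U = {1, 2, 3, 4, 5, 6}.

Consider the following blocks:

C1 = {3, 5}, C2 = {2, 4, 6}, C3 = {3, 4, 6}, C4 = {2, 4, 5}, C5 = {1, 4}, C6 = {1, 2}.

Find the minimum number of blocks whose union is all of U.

C1 and C3 and C6 together: C1 ∪ C3 ∪ C6 = {1, 2, 3, 4, 5, 6} — every item is covered.
No 2 of the 6 blocks cover everything (all 15 combinations miss at least one item), so 3 is optimal.

3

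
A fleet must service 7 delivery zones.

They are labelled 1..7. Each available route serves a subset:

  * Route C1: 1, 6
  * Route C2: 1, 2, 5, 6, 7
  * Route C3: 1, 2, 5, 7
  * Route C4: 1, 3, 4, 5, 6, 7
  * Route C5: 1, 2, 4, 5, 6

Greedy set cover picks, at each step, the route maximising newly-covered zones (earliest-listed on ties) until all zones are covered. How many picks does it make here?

Greedy: pick C4 (covers 6 new) → pick C2 (covers 1 new). Total picks: 2.

2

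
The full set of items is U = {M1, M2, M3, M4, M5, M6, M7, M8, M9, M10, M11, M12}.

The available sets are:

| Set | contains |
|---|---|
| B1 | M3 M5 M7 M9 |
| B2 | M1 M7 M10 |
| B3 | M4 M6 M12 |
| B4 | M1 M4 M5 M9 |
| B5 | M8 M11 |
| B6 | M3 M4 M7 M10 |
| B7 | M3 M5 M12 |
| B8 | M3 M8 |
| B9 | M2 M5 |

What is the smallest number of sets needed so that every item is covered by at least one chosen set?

5

B3 and B4 and B5 and B6 and B9 together: B3 ∪ B4 ∪ B5 ∪ B6 ∪ B9 = {M1, M2, M3, M4, M5, M6, M7, M8, M9, M10, M11, M12} — every item is covered.
No 4 of the 9 sets cover everything (all 126 combinations miss at least one item), so 5 is optimal.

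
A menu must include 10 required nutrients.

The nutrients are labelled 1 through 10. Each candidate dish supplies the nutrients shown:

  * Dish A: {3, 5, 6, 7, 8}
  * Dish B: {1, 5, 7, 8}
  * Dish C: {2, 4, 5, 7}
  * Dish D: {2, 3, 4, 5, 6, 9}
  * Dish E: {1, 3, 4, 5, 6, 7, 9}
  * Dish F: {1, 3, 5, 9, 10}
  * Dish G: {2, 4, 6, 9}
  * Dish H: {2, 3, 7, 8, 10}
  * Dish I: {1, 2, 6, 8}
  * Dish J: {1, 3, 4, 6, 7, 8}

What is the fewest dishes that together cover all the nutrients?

2

E and H together: E ∪ H = {1, 2, 3, 4, 5, 6, 7, 8, 9, 10} — every nutrient is covered.
No single dish has all 10 nutrients (the largest, E, has 7), so 2 is optimal.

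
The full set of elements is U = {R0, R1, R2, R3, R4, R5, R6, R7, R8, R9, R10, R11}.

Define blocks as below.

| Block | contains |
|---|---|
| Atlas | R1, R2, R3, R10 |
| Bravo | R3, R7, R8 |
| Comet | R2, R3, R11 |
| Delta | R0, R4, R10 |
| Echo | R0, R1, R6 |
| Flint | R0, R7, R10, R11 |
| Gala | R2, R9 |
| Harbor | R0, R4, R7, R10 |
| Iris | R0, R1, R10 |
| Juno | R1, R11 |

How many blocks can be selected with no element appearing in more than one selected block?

Bravo, Delta, Gala, Juno are pairwise disjoint (Bravo={R3,R7,R8}; Delta={R0,R4,R10}; Gala={R2,R9}; Juno={R1,R11}).
Every remaining block overlaps one of these, and no 5 of the listed blocks are pairwise disjoint, so 4 is the maximum.

4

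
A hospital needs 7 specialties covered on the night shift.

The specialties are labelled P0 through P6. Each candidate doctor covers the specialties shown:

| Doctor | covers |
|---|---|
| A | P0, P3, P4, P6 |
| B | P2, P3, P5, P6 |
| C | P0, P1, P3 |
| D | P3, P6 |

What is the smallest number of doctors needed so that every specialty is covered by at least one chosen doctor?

3

Take {A, B, C}. Their union is {P0, P1, P2, P3, P4, P5, P6}, which is all 7 specialties.
Only C contains P1, so C is forced; the remaining 4 specialties need at least 2 more doctors (each remaining doctor adds at most 3) — so at least 3 doctors are needed, and 3 is optimal.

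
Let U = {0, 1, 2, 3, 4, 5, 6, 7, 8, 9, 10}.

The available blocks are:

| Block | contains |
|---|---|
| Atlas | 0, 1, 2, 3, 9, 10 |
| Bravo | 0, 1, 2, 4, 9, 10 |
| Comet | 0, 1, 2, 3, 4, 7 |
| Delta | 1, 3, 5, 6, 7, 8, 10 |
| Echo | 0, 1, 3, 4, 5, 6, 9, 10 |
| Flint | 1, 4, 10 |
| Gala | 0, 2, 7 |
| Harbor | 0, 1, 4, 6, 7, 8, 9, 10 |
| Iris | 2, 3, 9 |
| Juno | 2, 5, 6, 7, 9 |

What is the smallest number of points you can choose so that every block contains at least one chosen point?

H = {1, 2} meets every block (each contains at least one member of H), and |H| = 2.
The blocks Flint, Juno are pairwise disjoint, so any hitting set needs a separate point for each — at least 2. Hence 2 is optimal.

2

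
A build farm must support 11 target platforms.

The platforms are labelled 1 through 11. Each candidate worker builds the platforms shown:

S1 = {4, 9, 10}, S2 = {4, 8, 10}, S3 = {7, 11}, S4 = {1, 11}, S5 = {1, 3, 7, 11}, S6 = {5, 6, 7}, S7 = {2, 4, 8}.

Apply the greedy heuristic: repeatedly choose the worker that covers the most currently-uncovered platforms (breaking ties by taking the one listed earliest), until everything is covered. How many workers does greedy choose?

Greedy: pick S5 (covers 4 new) → pick S1 (covers 3 new) → pick S6 (covers 2 new) → pick S7 (covers 2 new). Total picks: 4.

4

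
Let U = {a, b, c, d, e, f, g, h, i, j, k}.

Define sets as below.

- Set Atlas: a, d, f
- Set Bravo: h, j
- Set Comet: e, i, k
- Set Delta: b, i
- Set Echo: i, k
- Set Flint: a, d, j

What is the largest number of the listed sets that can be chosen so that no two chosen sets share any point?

Atlas, Bravo, Comet are pairwise disjoint (Atlas={a,d,f}; Bravo={h,j}; Comet={e,i,k}).
Every remaining set overlaps one of these, and no 4 of the listed sets are pairwise disjoint, so 3 is the maximum.

3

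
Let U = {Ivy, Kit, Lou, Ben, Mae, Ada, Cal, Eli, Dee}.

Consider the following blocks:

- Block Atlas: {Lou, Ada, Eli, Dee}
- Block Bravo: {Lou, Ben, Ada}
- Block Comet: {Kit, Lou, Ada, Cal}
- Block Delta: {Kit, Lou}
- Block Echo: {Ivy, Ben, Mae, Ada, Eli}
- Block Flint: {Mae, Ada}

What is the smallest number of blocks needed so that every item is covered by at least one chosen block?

Take {Atlas, Comet, Echo}. Their union is {Ivy, Kit, Lou, Ben, Mae, Ada, Cal, Eli, Dee}, which is all 9 items.
Only Echo contains Ivy, so Echo is forced; the remaining 4 items need at least 2 more blocks (each remaining block adds at most 3) — so at least 3 blocks are needed, and 3 is optimal.

3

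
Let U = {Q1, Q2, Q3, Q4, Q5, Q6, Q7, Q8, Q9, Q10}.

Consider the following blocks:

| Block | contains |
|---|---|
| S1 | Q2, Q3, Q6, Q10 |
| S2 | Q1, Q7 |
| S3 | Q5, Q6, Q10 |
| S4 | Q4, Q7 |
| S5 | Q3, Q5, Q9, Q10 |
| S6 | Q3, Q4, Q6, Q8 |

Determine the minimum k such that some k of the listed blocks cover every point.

S1, S2, S5, and S6 cover everything between them: the union {Q1, Q2, Q3, Q4, Q5, Q6, Q7, Q8, Q9, Q10} is all of U.
Only S1 contains Q2, so S1 is forced; the remaining 6 points need at least 3 more blocks (each remaining block adds at most 2) — so at least 4 blocks are needed, and 4 is optimal.

4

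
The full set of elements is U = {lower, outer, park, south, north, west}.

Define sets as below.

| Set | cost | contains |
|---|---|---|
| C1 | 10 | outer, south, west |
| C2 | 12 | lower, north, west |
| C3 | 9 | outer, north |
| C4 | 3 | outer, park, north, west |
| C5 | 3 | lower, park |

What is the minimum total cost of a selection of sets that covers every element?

16

C1, C4, C5 together cover every element (C1 ∪ C4 ∪ C5 = {lower, outer, park, south, north, west}); total cost 10 + 3 + 3 = 16.
No covering selection has total cost below 16.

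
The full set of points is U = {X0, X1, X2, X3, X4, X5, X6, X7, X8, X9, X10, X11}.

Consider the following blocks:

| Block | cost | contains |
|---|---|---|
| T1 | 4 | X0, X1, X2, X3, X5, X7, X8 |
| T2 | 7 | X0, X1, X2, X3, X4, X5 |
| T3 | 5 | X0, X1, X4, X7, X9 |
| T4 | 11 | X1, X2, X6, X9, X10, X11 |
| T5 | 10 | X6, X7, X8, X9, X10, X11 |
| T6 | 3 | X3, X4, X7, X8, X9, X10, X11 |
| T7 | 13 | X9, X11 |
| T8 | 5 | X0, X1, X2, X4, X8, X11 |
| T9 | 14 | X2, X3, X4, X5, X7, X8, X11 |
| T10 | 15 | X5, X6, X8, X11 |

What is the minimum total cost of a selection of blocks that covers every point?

17

T1, T5, T6 together cover every point (T1 ∪ T5 ∪ T6 = {X0, X1, X2, X3, X4, X5, X6, X7, X8, X9, X10, X11}); total cost 4 + 10 + 3 = 17.
No covering selection has total cost below 17.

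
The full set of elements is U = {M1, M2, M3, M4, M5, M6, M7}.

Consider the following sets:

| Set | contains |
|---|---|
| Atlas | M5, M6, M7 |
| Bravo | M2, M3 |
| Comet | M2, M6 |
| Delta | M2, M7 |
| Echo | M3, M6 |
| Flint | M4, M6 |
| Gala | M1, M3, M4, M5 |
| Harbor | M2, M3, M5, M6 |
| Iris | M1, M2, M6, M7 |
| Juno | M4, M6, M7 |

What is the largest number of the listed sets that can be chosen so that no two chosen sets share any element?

2

Atlas, Bravo are pairwise disjoint (Atlas={M5,M6,M7}; Bravo={M2,M3}).
Every remaining set overlaps one of these, and no 3 of the listed sets are pairwise disjoint, so 2 is the maximum.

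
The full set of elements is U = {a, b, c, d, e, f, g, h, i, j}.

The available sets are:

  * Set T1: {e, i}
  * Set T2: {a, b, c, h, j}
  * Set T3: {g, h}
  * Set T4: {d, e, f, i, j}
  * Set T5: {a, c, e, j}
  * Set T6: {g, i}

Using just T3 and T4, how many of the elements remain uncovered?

3

Union of T3, T4 = {d, e, f, g, h, i, j}.
Not covered: a, b, c — 3 elements.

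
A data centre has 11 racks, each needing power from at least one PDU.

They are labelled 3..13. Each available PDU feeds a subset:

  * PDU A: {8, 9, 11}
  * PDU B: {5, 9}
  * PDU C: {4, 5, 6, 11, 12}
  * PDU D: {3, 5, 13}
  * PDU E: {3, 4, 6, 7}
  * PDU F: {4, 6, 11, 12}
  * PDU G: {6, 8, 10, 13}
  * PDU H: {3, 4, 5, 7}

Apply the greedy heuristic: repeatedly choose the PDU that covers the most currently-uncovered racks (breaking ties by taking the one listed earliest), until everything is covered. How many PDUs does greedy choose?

Greedy: pick C (covers 5 new) → pick G (covers 3 new) → pick E (covers 2 new) → pick A (covers 1 new). Total picks: 4.

4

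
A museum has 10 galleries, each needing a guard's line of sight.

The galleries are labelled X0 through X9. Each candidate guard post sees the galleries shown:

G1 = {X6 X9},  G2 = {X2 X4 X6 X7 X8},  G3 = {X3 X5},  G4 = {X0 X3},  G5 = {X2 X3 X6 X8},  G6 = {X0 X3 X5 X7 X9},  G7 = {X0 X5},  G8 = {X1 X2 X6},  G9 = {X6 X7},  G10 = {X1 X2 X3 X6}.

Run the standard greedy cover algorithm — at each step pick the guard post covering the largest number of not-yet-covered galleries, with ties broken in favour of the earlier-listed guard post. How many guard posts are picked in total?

3

Greedy: pick G2 (covers 5 new) → pick G6 (covers 4 new) → pick G8 (covers 1 new). Total picks: 3.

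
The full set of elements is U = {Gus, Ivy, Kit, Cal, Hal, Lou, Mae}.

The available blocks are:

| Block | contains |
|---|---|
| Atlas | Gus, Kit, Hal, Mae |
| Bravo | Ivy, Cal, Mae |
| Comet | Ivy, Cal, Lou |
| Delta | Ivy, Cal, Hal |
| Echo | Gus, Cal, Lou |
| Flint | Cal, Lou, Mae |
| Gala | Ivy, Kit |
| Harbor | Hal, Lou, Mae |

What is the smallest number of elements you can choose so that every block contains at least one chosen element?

H = {Ivy, Hal, Lou} meets every block (each contains at least one member of H), and |H| = 3.
No choice of 2 elements meets every block, so 3 is the minimum.

3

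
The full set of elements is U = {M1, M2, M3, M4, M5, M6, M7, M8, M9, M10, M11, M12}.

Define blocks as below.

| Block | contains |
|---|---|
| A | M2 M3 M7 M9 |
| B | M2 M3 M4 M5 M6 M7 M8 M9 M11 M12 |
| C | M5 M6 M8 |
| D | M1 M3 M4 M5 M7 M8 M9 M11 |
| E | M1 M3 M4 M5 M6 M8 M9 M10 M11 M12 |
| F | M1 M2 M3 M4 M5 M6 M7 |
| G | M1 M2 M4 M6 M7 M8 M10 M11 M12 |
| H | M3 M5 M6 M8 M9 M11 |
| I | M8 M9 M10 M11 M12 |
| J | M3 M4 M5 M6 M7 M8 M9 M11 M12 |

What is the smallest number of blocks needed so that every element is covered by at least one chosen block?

2

B and G cover everything between them: the union {M1, M2, M3, M4, M5, M6, M7, M8, M9, M10, M11, M12} is all of U.
No single block has all 12 elements (the largest, B, has 10), so 2 is optimal.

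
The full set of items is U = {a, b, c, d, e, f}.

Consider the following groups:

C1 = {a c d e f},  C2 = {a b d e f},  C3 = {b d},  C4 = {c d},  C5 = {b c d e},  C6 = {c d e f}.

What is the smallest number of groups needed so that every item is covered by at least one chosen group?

Take {C1, C2}. Their union is {a, b, c, d, e, f}, which is all 6 items.
No single group has all 6 items (the largest, C1, has 5), so 2 is optimal.

2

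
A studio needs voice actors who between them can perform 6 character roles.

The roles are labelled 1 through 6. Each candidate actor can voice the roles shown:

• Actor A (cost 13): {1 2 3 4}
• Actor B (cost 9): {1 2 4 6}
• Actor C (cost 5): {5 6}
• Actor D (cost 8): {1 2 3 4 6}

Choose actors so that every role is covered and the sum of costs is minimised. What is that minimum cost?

C, D together cover every role (C ∪ D = {1, 2, 3, 4, 5, 6}); total cost 5 + 8 = 13.
No covering selection has total cost below 13.

13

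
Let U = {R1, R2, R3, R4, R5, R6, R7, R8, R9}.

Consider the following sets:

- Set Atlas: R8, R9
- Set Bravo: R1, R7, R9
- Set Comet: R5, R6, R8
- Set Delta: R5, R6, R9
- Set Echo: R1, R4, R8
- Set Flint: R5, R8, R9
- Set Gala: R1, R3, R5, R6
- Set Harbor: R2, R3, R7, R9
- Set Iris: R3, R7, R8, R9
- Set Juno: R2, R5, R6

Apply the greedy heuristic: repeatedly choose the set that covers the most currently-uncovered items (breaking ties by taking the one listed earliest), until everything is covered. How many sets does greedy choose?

Greedy: pick Gala (covers 4 new) → pick Harbor (covers 3 new) → pick Echo (covers 2 new). Total picks: 3.

3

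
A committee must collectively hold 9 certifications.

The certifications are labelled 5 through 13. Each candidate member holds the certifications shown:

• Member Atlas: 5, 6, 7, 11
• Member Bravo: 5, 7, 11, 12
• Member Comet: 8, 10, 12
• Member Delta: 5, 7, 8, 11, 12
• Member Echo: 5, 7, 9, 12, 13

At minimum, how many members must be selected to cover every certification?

3

Atlas and Comet and Echo together: Atlas ∪ Comet ∪ Echo = {5, 6, 7, 8, 9, 10, 11, 12, 13} — every certification is covered.
Only Atlas contains 6, so Atlas is forced; the remaining 5 certifications need at least 2 more members (each remaining member adds at most 3) — so at least 3 members are needed, and 3 is optimal.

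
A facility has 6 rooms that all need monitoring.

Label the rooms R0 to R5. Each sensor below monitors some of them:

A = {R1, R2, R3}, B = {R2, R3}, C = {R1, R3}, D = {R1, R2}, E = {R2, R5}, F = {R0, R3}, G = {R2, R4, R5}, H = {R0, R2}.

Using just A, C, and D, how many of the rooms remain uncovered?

3

Union of A, C, D = {R1, R2, R3}.
Not covered: R0, R4, R5 — 3 rooms.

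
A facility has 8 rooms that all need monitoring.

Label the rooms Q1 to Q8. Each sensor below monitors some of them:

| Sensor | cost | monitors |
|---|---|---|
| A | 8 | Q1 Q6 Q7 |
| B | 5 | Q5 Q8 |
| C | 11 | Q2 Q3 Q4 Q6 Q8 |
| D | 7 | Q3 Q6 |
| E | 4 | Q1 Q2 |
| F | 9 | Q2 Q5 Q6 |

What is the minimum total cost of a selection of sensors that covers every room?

24

A, B, C together cover every room (A ∪ B ∪ C = {Q1, Q2, Q3, Q4, Q5, Q6, Q7, Q8}); total cost 8 + 5 + 11 = 24.
The greedy pick E, B, D, A, C costs 35; no covering selection beats 24.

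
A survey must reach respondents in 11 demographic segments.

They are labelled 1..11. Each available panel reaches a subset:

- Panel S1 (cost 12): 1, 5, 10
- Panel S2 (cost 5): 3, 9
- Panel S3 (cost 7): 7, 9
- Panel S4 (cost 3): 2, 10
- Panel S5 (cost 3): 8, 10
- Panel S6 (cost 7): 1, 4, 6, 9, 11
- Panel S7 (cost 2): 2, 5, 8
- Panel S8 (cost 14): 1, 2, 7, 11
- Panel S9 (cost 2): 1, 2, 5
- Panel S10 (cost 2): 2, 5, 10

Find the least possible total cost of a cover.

23

S2, S3, S6, S7, S10 together cover every segment (S2 ∪ S3 ∪ S6 ∪ S7 ∪ S10 = {1, 2, 3, 4, 5, 6, 7, 8, 9, 10, 11}); total cost 5 + 7 + 7 + 2 + 2 = 23.
No covering selection has total cost below 23.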